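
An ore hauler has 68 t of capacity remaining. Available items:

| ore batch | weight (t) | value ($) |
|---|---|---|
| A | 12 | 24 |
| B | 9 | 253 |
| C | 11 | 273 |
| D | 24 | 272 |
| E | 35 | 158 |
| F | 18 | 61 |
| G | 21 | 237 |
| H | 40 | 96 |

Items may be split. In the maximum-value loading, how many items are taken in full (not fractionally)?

4

Ratios (sorted): B 28.11, C 24.82, D 11.33, G 11.29, E 4.51, F 3.39, H 2.40, A 2.00
take B (9 @ 253); take C (11 @ 273); take D (24 @ 272); take G (21 @ 237); take 3/35 of E → 13.54. Capacity used 68/68.
4 item(s) taken whole; one partial (take 3/35 of E).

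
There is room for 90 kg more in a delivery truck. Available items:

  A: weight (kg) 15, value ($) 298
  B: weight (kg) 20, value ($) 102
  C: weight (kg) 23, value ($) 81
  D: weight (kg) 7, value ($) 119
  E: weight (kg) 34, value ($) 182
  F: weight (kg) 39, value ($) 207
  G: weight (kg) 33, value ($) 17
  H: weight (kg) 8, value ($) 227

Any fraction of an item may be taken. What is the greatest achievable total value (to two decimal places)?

Order: H (227/8=28.38) > A (298/15=19.87) > D (119/7=17.00) > E (182/34=5.35) > F (207/39=5.31) > B (102/20=5.10) > C (81/23=3.52) > G (17/33=0.52)
Fill: take H (8 @ 227) → take A (15 @ 298) → take D (7 @ 119) → take E (34 @ 182) → take 26/39 of F → 138.00; 90/90 used.
Total value = 964.00

964.00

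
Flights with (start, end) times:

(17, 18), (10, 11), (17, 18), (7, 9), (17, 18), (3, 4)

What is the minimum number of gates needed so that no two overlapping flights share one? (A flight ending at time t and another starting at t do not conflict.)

3

starts: [3, 7, 10, 17, 17, 17]
ends:   [4, 9, 11, 18, 18, 18]
s3→1 e4→0 s7→1 e9→0 s10→1 e11→0 s17→1 s17→2 s17→3  — peak 3.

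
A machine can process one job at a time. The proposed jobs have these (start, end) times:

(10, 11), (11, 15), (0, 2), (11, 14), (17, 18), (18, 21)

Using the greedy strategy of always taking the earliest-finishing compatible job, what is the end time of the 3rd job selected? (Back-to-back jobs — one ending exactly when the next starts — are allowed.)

14

By end time: (0,2), (10,11), (11,14), (11,15), (17,18), (18,21).
Pick (0,2); next start ≥ 2 → (10,11); next start ≥ 11 → (11,14); next start ≥ 14 → (17,18); next start ≥ 18 → (18,21).
Selected: (0,2) (10,11) (11,14) (17,18) (18,21)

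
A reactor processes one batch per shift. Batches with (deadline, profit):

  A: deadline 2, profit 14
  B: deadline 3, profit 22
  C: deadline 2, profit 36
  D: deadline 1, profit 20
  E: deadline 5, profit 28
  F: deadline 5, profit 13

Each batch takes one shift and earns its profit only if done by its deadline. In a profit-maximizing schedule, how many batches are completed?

Sort by profit descending; place each in the latest free slot ≤ its deadline.
By profit: C(d2,36), E(d5,28), B(d3,22), D(d1,20), A(d2,14), F(d5,13)
C→slot 2; E→slot 5; B→slot 3; D→slot 1; A skipped; F→slot 4.
5 of 6 scheduled.

5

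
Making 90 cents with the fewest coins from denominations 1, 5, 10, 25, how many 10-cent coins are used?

1

Use the largest denomination that fits, subtract, and repeat.
90 = 3×25 + 1×10 + 1×5
Count of 10: 1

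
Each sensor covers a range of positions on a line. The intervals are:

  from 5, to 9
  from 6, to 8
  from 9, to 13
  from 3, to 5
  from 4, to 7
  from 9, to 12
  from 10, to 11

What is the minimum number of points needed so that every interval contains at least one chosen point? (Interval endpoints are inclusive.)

Sorted: [3,5] [4,7] [6,8] [5,9] [10,11] [9,12] [9,13]
{[3,5],[4,7]} hit by 5; {[6,8],[5,9]} hit by 8; {[10,11],[9,12],[9,13]} hit by 11.
Points: 5, 8, 11 (3 total).

3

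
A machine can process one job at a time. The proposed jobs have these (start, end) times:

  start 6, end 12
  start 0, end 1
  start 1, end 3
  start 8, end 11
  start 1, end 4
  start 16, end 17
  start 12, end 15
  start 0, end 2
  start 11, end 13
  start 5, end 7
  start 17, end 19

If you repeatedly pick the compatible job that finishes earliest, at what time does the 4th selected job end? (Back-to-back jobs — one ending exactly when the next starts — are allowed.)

Sort by end time and greedily take each interval whose start is ≥ the last chosen end.
Sorted by end: (0,1)  (0,2)  (1,3)  (1,4)  (5,7)  (8,11)  (6,12)  (11,13)  (12,15)  (16,17)  (17,19)
take (0,1); take (1,3); skip (1,4); take (5,7); take (8,11); take (11,13); take (16,17); take (17,19).
Selected: (0,1) (1,3) (5,7) (8,11) (11,13) (16,17) (17,19)

11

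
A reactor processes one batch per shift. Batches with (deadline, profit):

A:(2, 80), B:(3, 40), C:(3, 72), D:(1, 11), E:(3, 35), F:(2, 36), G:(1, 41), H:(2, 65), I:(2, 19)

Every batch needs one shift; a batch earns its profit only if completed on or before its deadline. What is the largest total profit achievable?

217

Sort by profit descending; place each in the latest free slot ≤ its deadline.
Profit order: A=80 C=72 H=65 G=41 B=40 F=36 E=35 I=19 D=11
Assign: A→slot 2, C→slot 3, H→slot 1, G skipped, B skipped, F skipped, E skipped, I skipped, D skipped.
Slots: [1:H] [2:A] [3:C]
Profit = 65 + 80 + 72 = 217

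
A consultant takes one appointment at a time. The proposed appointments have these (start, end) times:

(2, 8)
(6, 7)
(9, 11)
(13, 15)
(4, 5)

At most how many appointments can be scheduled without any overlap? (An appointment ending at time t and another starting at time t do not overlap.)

Sort by end time and greedily take each interval whose start is ≥ the last chosen end.
By end time: (4,5), (6,7), (2,8), (9,11), (13,15).
Pick (4,5); next start ≥ 5 → (6,7); next start ≥ 7 → (9,11); next start ≥ 11 → (13,15).
Selected 4 appointments.

4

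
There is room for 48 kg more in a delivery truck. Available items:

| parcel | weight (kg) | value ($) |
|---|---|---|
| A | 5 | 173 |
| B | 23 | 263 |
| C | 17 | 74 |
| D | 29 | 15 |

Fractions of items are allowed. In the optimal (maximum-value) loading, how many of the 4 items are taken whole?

Sort by value per unit weight and fill in that order.
Order: A (173/5=34.60) > B (263/23=11.43) > C (74/17=4.35) > D (15/29=0.52)
Fill: take A (5 @ 173) → take B (23 @ 263) → take C (17 @ 74) → take 3/29 of D → 1.55; 48/48 used.
3 item(s) taken whole; one partial (take 3/29 of D).

3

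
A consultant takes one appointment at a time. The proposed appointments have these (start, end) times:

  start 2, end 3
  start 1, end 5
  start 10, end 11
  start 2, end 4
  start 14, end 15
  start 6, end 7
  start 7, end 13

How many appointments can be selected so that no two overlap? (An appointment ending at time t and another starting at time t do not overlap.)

4

Order by finish time; keep every interval that doesn't clash with the previous kept one.
By end time: (2,3), (2,4), (1,5), (6,7), (10,11), (7,13), (14,15).
Pick (2,3); next start ≥ 3 → (6,7); next start ≥ 7 → (10,11); next start ≥ 11 → (14,15).
Selected 4 appointments.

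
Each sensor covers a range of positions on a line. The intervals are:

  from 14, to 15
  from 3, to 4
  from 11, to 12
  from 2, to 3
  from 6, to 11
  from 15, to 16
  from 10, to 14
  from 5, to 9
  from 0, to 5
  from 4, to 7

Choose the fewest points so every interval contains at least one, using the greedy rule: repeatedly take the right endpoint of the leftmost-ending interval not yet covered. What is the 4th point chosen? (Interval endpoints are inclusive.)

Sort by right endpoint; whenever an interval is uncovered, place a point at its right end.
Sorted: [2,3] [3,4] [0,5] [4,7] [5,9] [6,11] [11,12] [10,14] [14,15] [15,16]
{[2,3],[3,4],[0,5]} hit by 3; {[4,7],[5,9],[6,11]} hit by 7; {[11,12],[10,14]} hit by 12; {[14,15],[15,16]} hit by 15.
Points: 3, 7, 12, 15 (4 total).

15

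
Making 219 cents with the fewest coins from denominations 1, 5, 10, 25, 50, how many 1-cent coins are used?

Greedy: take as many of the largest coin as possible, then repeat with the remainder.
219 − 4×50→19 − 1×10→9 − 1×5→4 − 4×1→0
Count of 1: 4

4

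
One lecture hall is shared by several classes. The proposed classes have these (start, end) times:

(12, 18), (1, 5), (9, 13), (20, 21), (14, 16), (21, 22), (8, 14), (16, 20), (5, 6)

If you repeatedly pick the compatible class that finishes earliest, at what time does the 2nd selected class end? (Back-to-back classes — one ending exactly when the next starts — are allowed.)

6

Order by finish time; keep every interval that doesn't clash with the previous kept one.
By end time: (1,5), (5,6), (9,13), (8,14), (14,16), (12,18), (16,20), (20,21), (21,22).
Pick (1,5); next start ≥ 5 → (5,6); next start ≥ 6 → (9,13); next start ≥ 13 → (14,16); next start ≥ 16 → (16,20); next start ≥ 20 → (20,21); next start ≥ 21 → (21,22).
Selected: (1,5) (5,6) (9,13) (14,16) (16,20) (20,21) (21,22)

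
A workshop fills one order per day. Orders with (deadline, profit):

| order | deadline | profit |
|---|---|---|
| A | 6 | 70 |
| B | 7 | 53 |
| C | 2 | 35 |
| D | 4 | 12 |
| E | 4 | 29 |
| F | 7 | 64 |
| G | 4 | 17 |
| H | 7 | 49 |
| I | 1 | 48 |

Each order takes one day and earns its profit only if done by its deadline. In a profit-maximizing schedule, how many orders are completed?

Take jobs in profit order; each goes to the latest open slot no later than its deadline.
Profit order: A=70 F=64 B=53 H=49 I=48 C=35 E=29 G=17 D=12
Assign: A→slot 6, F→slot 7, B→slot 5, H→slot 4, I→slot 1, C→slot 2, E→slot 3, G skipped, D skipped.
Slots: [1:I] [2:C] [3:E] [4:H] [5:B] [6:A] [7:F]
7 of 9 scheduled.

7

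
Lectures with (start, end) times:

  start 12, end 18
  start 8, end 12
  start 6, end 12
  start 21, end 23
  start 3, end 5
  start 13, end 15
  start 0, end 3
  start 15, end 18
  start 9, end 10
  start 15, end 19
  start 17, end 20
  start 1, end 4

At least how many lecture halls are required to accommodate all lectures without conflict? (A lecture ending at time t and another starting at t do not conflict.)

The answer is the maximum number of intervals overlapping at any instant.
Events (time:±→running): 0:+→1 1:+→2 3:-→1 3:+→2 4:-→1 5:-→0 6:+→1 8:+→2 9:+→3 10:-→2 12:-→1 12:-→0 12:+→1 13:+→2 15:-→1 15:+→2 15:+→3 17:+→4 … peak 4.

4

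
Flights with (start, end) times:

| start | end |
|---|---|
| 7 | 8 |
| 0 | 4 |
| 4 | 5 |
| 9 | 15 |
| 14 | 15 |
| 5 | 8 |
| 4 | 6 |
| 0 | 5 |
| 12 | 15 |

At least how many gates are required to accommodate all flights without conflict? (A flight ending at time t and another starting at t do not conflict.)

3

starts: [0, 0, 4, 4, 5, 7, 9, 12, 14]
ends:   [4, 5, 5, 6, 8, 8, 15, 15, 15]
s0→1 s0→2 e4→1 s4→2 s4→3  — peak 3.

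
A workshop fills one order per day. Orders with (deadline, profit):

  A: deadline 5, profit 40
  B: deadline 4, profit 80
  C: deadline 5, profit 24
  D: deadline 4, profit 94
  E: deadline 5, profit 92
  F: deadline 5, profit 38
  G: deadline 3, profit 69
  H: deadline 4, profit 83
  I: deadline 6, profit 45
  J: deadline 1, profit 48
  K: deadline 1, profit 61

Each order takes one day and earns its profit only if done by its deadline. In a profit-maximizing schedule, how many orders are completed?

6

Take jobs in profit order; each goes to the latest open slot no later than its deadline.
Profit order: D=94 E=92 H=83 B=80 G=69 K=61 J=48 I=45 A=40 F=38 C=24
Assign: D→slot 4, E→slot 5, H→slot 3, B→slot 2, G→slot 1, K skipped, J skipped, I→slot 6, A skipped, F skipped, C skipped.
Slots: [1:G] [2:B] [3:H] [4:D] [5:E] [6:I]
6 of 11 scheduled.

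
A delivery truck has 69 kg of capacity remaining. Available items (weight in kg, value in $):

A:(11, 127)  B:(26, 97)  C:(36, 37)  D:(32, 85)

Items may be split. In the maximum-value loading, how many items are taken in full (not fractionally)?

3

Sort by value per unit weight and fill in that order.
Order: A (127/11=11.55) > B (97/26=3.73) > D (85/32=2.66) > C (37/36=1.03)
Fill: take A (11 @ 127) → take B (26 @ 97) → take D (32 @ 85); 69/69 used.
3 item(s) taken whole.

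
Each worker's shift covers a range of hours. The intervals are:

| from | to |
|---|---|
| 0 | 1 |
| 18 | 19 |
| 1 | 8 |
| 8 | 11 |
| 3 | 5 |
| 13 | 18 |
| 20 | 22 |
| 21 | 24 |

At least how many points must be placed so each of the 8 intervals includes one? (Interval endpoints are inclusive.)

5

Process intervals by earliest right end; each time one isn't hit yet, stab at its right endpoint.
Sorted: [0,1] [3,5] [1,8] [8,11] [13,18] [18,19] [20,22] [21,24]
{[0,1]} hit by 1; {[3,5],[1,8]} hit by 5; {[8,11]} hit by 11; {[13,18],[18,19]} hit by 18; {[20,22],[21,24]} hit by 22.
Points: 1, 5, 11, 18, 22 (5 total).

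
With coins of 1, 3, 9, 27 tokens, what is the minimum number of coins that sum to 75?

75 = 2×27 + 2×9 + 1×3
Total coins = 2 + 2 + 1 = 5

5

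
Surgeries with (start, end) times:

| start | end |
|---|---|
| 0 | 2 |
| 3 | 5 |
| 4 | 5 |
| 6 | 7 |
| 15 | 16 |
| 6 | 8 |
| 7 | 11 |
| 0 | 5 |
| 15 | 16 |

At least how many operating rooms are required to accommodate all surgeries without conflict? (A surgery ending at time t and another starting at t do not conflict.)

3

starts: [0, 0, 3, 4, 6, 6, 7, 15, 15]
ends:   [2, 5, 5, 5, 7, 8, 11, 16, 16]
s0→1 s0→2 e2→1 s3→2 s4→3  — peak 3.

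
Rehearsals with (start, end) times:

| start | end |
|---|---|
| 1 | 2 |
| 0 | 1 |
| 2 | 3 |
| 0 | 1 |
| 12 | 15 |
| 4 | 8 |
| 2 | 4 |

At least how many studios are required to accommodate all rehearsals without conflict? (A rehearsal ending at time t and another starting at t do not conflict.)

2

Events (time:±→running): 0:+→1 0:+→2 … peak 2.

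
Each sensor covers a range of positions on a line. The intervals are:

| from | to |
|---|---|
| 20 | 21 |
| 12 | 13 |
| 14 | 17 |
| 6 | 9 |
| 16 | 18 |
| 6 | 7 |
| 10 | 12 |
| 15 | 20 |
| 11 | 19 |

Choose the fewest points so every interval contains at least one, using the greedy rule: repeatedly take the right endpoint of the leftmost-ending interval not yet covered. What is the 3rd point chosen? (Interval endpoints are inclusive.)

Sort by right endpoint; whenever an interval is uncovered, place a point at its right end.
Sorted: [6,7] [6,9] [10,12] [12,13] [14,17] [16,18] [11,19] [15,20] [20,21]
{[6,7],[6,9]} hit by 7; {[10,12],[12,13]} hit by 12; {[14,17],[16,18],[11,19],[15,20]} hit by 17; {[20,21]} hit by 21.
Points: 7, 12, 17, 21 (4 total).

17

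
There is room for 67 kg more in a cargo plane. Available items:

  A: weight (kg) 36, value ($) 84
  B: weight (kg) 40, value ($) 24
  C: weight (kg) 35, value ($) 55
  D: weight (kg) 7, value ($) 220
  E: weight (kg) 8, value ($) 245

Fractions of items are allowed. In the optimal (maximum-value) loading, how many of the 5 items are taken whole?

3

Order: D (220/7=31.43) > E (245/8=30.62) > A (84/36=2.33) > C (55/35=1.57) > B (24/40=0.60)
Fill: take D (7 @ 220) → take E (8 @ 245) → take A (36 @ 84) → take 16/35 of C → 25.14; 67/67 used.
3 item(s) taken whole; one partial (take 16/35 of C).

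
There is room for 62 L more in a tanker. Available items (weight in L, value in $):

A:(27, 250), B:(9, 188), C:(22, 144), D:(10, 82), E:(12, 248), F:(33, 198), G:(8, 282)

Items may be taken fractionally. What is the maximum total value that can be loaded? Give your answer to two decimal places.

1017.20

Sort by value per unit weight and fill in that order.
Order: G (282/8=35.25) > B (188/9=20.89) > E (248/12=20.67) > A (250/27=9.26) > D (82/10=8.20) > C (144/22=6.55) > F (198/33=6.00)
Fill: take G (8 @ 282) → take B (9 @ 188) → take E (12 @ 248) → take A (27 @ 250) → take 6/10 of D → 49.20; 62/62 used.
Total value = 1017.20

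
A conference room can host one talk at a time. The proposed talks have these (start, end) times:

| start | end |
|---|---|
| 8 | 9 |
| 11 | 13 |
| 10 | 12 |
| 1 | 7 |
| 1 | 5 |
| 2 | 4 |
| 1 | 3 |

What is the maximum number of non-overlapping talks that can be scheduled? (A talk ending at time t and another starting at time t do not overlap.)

3

Order by finish time; keep every interval that doesn't clash with the previous kept one.
Sorted by end: (1,3)  (2,4)  (1,5)  (1,7)  (8,9)  (10,12)  (11,13)
take (1,3); take (8,9); take (10,12).
Selected 3 talks.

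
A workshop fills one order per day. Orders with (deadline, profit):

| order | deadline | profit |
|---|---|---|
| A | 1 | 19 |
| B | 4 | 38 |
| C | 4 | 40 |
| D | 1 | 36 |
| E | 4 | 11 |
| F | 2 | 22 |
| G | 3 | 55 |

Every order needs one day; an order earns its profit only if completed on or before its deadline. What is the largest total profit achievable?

169

Take jobs in profit order; each goes to the latest open slot no later than its deadline.
By profit: G(d3,55), C(d4,40), B(d4,38), D(d1,36), F(d2,22), A(d1,19), E(d4,11)
G→slot 3; C→slot 4; B→slot 2; D→slot 1; F skipped; A skipped; E skipped.
Profit = 36 + 38 + 55 + 40 = 169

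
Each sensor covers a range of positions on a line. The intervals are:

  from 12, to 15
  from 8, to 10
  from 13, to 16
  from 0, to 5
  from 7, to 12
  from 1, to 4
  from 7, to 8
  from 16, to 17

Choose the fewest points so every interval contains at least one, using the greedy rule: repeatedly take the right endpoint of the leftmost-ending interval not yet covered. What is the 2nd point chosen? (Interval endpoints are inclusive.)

8

By right end: [1,4]  [0,5]  [7,8]  [8,10]  [7,12]  [12,15]  [13,16]  [16,17]
[1,4] uncovered → point at 4; [7,8] uncovered → point at 8; [12,15] uncovered → point at 15; [16,17] uncovered → point at 17.
Points: 4, 8, 15, 17 (4 total).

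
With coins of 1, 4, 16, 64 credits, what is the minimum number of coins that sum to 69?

3

Greedy: take as many of the largest coin as possible, then repeat with the remainder.
69 = 1×64 + 1×4 + 1×1
Total coins = 1 + 1 + 1 = 3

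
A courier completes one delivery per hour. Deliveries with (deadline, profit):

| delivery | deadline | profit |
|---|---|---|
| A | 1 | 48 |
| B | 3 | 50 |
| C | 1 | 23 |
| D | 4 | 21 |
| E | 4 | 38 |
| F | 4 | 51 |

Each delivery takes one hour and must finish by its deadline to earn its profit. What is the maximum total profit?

Take jobs in profit order; each goes to the latest open slot no later than its deadline.
Profit order: F=51 B=50 A=48 E=38 C=23 D=21
Assign: F→slot 4, B→slot 3, A→slot 1, E→slot 2, C skipped, D skipped.
Slots: [1:A] [2:E] [3:B] [4:F]
Profit = 48 + 38 + 50 + 51 = 187

187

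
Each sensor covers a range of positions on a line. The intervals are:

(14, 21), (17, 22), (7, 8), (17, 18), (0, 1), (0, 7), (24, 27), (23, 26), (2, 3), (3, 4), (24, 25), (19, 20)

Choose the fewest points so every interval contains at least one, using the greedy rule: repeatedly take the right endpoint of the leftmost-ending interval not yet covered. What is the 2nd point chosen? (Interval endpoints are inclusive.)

3

By right end: [0,1]  [2,3]  [3,4]  [0,7]  [7,8]  [17,18]  [19,20]  [14,21]  [17,22]  [24,25]  [23,26]  [24,27]
[0,1] uncovered → point at 1; [2,3] uncovered → point at 3; [7,8] uncovered → point at 8; [17,18] uncovered → point at 18; [19,20] uncovered → point at 20; [24,25] uncovered → point at 25.
Points: 1, 3, 8, 18, 20, 25 (6 total).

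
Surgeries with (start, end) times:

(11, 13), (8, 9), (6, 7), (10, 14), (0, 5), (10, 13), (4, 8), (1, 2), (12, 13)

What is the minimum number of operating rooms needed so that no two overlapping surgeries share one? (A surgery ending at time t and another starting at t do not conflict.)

The answer is the maximum number of intervals overlapping at any instant.
Events (time:±→running): 0:+→1 1:+→2 2:-→1 4:+→2 5:-→1 6:+→2 7:-→1 8:-→0 8:+→1 9:-→0 10:+→1 10:+→2 11:+→3 12:+→4 … peak 4.

4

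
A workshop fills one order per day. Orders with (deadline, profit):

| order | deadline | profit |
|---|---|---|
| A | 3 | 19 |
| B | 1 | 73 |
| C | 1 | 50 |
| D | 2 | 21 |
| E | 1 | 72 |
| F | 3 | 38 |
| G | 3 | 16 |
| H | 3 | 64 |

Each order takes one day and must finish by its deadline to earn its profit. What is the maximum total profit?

175

Sort by profit descending; place each in the latest free slot ≤ its deadline.
Profit order: B=73 E=72 H=64 C=50 F=38 D=21 A=19 G=16
Assign: B→slot 1, E skipped, H→slot 3, C skipped, F→slot 2, D skipped, A skipped, G skipped.
Slots: [1:B] [2:F] [3:H]
Profit = 73 + 38 + 64 = 175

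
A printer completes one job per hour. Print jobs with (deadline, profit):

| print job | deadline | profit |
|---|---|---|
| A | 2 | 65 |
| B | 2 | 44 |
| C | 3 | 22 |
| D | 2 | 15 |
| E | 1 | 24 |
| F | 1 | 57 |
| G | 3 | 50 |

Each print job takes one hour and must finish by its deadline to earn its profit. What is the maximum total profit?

172

Take jobs in profit order; each goes to the latest open slot no later than its deadline.
Profit order: A=65 F=57 G=50 B=44 E=24 C=22 D=15
Assign: A→slot 2, F→slot 1, G→slot 3, B skipped, E skipped, C skipped, D skipped.
Slots: [1:F] [2:A] [3:G]
Profit = 57 + 65 + 50 = 172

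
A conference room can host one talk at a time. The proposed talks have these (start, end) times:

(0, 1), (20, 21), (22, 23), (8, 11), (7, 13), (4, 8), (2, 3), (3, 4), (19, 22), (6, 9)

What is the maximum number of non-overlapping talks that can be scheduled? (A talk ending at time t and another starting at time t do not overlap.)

Sorted by end: (0,1)  (2,3)  (3,4)  (4,8)  (6,9)  (8,11)  (7,13)  (20,21)  (19,22)  (22,23)
take (0,1); take (2,3); take (3,4); take (4,8); take (8,11); take (20,21); take (22,23).
Selected 7 talks.

7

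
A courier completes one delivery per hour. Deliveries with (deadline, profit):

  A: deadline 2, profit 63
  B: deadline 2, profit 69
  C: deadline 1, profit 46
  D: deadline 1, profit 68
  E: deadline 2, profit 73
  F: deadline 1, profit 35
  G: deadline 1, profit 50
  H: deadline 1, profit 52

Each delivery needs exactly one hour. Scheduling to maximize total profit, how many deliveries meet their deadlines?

By profit: E(d2,73), B(d2,69), D(d1,68), A(d2,63), H(d1,52), G(d1,50), C(d1,46), F(d1,35)
E→slot 2; B→slot 1; D skipped; A skipped; H skipped; G skipped; C skipped; F skipped.
2 of 8 scheduled.

2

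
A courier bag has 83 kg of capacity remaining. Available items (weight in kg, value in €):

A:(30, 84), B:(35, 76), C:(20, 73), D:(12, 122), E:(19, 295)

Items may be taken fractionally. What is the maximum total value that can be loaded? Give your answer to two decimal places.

578.34

Order: E (295/19=15.53) > D (122/12=10.17) > C (73/20=3.65) > A (84/30=2.80) > B (76/35=2.17)
Fill: take E (19 @ 295) → take D (12 @ 122) → take C (20 @ 73) → take A (30 @ 84) → take 2/35 of B → 4.34; 83/83 used.
Total value = 578.34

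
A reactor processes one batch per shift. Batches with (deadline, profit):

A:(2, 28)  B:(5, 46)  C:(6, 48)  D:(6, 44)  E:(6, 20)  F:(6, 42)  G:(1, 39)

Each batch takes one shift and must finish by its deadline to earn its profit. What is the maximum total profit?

247

By profit: C(d6,48), B(d5,46), D(d6,44), F(d6,42), G(d1,39), A(d2,28), E(d6,20)
C→slot 6; B→slot 5; D→slot 4; F→slot 3; G→slot 1; A→slot 2; E skipped.
Profit = 39 + 28 + 42 + 44 + 46 + 48 = 247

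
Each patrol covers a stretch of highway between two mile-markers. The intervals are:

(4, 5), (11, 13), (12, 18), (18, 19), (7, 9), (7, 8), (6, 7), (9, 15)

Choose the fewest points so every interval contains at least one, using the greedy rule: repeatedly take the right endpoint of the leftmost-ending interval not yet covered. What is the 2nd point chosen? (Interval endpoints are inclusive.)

Process intervals by earliest right end; each time one isn't hit yet, stab at its right endpoint.
Sorted: [4,5] [6,7] [7,8] [7,9] [11,13] [9,15] [12,18] [18,19]
{[4,5]} hit by 5; {[6,7],[7,8],[7,9]} hit by 7; {[11,13],[9,15],[12,18]} hit by 13; {[18,19]} hit by 19.
Points: 5, 7, 13, 19 (4 total).

7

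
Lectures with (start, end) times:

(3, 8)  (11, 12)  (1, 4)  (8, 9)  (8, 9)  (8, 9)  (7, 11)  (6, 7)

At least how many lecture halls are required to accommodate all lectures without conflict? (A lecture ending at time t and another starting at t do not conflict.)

The answer is the maximum number of intervals overlapping at any instant.
Events (time:±→running): 1:+→1 3:+→2 4:-→1 6:+→2 7:-→1 7:+→2 8:-→1 8:+→2 8:+→3 8:+→4 … peak 4.

4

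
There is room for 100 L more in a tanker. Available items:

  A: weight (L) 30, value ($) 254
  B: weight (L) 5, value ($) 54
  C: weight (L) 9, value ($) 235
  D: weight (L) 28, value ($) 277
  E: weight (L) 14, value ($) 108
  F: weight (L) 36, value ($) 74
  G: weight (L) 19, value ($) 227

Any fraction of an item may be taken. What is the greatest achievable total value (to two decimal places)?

Sort by value per unit weight and fill in that order.
Ratios (sorted): C 26.11, G 11.95, B 10.80, D 9.89, A 8.47, E 7.71, F 2.06
take C (9 @ 235); take G (19 @ 227); take B (5 @ 54); take D (28 @ 277); take A (30 @ 254); take 9/14 of E → 69.43. Capacity used 100/100.
Total value = 1116.43

1116.43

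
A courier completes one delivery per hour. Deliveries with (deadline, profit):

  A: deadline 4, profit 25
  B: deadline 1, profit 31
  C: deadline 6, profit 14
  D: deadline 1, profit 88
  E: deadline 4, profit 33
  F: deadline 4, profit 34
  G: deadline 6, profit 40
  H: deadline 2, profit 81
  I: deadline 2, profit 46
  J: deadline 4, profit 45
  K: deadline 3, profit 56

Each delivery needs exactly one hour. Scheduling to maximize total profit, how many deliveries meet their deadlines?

6

Sort by profit descending; place each in the latest free slot ≤ its deadline.
By profit: D(d1,88), H(d2,81), K(d3,56), I(d2,46), J(d4,45), G(d6,40), F(d4,34), E(d4,33), B(d1,31), A(d4,25), C(d6,14)
D→slot 1; H→slot 2; K→slot 3; I skipped; J→slot 4; G→slot 6; F skipped; E skipped; B skipped; A skipped; C→slot 5.
6 of 11 scheduled.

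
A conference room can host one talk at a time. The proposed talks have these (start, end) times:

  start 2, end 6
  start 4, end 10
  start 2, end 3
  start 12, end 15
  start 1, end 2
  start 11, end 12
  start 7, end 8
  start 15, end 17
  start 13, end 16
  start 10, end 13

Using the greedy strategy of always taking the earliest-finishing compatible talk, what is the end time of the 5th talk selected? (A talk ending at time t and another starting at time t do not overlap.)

Greedy by earliest finish: after sorting by end time, pick each interval compatible with the last pick.
By end time: (1,2), (2,3), (2,6), (7,8), (4,10), (11,12), (10,13), (12,15), (13,16), (15,17).
Pick (1,2); next start ≥ 2 → (2,3); next start ≥ 3 → (7,8); next start ≥ 8 → (11,12); next start ≥ 12 → (12,15); next start ≥ 15 → (15,17).
Selected: (1,2) (2,3) (7,8) (11,12) (12,15) (15,17)

15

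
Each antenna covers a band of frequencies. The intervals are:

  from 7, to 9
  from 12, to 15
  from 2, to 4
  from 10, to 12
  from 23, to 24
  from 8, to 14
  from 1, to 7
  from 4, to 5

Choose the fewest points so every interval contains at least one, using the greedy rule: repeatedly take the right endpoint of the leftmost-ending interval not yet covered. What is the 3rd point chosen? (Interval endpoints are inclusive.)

12

Sort by right endpoint; whenever an interval is uncovered, place a point at its right end.
By right end: [2,4]  [4,5]  [1,7]  [7,9]  [10,12]  [8,14]  [12,15]  [23,24]
[2,4] uncovered → point at 4; [7,9] uncovered → point at 9; [10,12] uncovered → point at 12; [23,24] uncovered → point at 24.
Points: 4, 9, 12, 24 (4 total).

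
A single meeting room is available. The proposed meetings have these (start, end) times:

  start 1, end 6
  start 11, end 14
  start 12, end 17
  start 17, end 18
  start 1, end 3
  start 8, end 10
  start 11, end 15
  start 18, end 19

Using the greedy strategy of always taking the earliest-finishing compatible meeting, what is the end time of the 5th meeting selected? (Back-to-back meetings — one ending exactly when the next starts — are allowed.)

19

Sort by end time and greedily take each interval whose start is ≥ the last chosen end.
By end time: (1,3), (1,6), (8,10), (11,14), (11,15), (12,17), (17,18), (18,19).
Pick (1,3); next start ≥ 3 → (8,10); next start ≥ 10 → (11,14); next start ≥ 14 → (17,18); next start ≥ 18 → (18,19).
Selected: (1,3) (8,10) (11,14) (17,18) (18,19)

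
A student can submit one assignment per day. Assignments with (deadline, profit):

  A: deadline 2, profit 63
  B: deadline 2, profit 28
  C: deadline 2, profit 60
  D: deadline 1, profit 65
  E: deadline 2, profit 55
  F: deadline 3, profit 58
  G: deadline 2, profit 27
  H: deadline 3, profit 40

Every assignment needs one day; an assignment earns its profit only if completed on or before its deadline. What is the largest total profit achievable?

By profit: D(d1,65), A(d2,63), C(d2,60), F(d3,58), E(d2,55), H(d3,40), B(d2,28), G(d2,27)
D→slot 1; A→slot 2; C skipped; F→slot 3; E skipped; H skipped; B skipped; G skipped.
Profit = 65 + 63 + 58 = 186

186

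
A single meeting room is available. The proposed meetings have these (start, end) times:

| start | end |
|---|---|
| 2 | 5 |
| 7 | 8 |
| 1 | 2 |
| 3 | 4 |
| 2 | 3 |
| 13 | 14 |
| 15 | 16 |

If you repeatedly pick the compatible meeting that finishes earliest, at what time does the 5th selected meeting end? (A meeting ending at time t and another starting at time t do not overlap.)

14

By end time: (1,2), (2,3), (3,4), (2,5), (7,8), (13,14), (15,16).
Pick (1,2); next start ≥ 2 → (2,3); next start ≥ 3 → (3,4); next start ≥ 4 → (7,8); next start ≥ 8 → (13,14); next start ≥ 14 → (15,16).
Selected: (1,2) (2,3) (3,4) (7,8) (13,14) (15,16)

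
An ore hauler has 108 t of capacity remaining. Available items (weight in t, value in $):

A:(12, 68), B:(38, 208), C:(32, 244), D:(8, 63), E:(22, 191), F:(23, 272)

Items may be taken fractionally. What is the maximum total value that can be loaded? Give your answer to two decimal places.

898.21

Sort by value per unit weight and fill in that order.
Ratios (sorted): F 11.83, E 8.68, D 7.88, C 7.62, A 5.67, B 5.47
take F (23 @ 272); take E (22 @ 191); take D (8 @ 63); take C (32 @ 244); take A (12 @ 68); take 11/38 of B → 60.21. Capacity used 108/108.
Total value = 898.21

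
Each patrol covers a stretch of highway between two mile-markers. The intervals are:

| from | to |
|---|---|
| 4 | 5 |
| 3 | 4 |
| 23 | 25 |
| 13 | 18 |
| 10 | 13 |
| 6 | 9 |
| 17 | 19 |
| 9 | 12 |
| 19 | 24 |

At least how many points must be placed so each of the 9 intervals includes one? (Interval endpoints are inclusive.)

Sort by right endpoint; whenever an interval is uncovered, place a point at its right end.
By right end: [3,4]  [4,5]  [6,9]  [9,12]  [10,13]  [13,18]  [17,19]  [19,24]  [23,25]
[3,4] uncovered → point at 4; [6,9] uncovered → point at 9; [10,13] uncovered → point at 13; [17,19] uncovered → point at 19; [23,25] uncovered → point at 25.
Points: 4, 9, 13, 19, 25 (5 total).

5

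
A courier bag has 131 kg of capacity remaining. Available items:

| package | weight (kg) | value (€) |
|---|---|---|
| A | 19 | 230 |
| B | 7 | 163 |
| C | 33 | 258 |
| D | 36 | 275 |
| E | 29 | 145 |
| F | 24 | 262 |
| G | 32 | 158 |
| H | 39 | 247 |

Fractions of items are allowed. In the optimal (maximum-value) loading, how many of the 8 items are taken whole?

Greedy by value/weight ratio, highest first.
Ratios (sorted): B 23.29, A 12.11, F 10.92, C 7.82, D 7.64, H 6.33, E 5.00, G 4.94
take B (7 @ 163); take A (19 @ 230); take F (24 @ 262); take C (33 @ 258); take D (36 @ 275); take 12/39 of H → 76.00. Capacity used 131/131.
5 item(s) taken whole; one partial (take 12/39 of H).

5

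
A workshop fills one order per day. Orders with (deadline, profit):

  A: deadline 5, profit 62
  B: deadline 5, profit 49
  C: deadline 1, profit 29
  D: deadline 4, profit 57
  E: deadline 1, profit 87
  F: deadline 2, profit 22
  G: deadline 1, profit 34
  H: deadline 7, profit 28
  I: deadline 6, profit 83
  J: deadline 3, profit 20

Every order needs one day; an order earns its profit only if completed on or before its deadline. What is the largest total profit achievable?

388

Sort by profit descending; place each in the latest free slot ≤ its deadline.
Profit order: E=87 I=83 A=62 D=57 B=49 G=34 C=29 H=28 F=22 J=20
Assign: E→slot 1, I→slot 6, A→slot 5, D→slot 4, B→slot 3, G skipped, C skipped, H→slot 7, F→slot 2, J skipped.
Slots: [1:E] [2:F] [3:B] [4:D] [5:A] [6:I] [7:H]
Profit = 87 + 22 + 49 + 57 + 62 + 83 + 28 = 388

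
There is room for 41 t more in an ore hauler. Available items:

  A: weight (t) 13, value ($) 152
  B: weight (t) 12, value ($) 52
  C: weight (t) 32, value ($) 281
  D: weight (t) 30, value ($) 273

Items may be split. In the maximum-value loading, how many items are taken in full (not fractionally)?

Order: A (152/13=11.69) > D (273/30=9.10) > C (281/32=8.78) > B (52/12=4.33)
Fill: take A (13 @ 152) → take 28/30 of D → 254.80; 41/41 used.
1 item(s) taken whole; one partial (take 28/30 of D).

1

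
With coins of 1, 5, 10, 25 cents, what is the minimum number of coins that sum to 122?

8

122 = 4×25 + 2×10 + 2×1
Total coins = 4 + 2 + 2 = 8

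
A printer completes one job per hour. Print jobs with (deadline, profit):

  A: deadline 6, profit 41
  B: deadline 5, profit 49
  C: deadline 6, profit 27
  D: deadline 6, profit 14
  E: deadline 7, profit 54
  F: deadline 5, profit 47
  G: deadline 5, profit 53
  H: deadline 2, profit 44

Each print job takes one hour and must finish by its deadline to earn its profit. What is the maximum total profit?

Take jobs in profit order; each goes to the latest open slot no later than its deadline.
By profit: E(d7,54), G(d5,53), B(d5,49), F(d5,47), H(d2,44), A(d6,41), C(d6,27), D(d6,14)
E→slot 7; G→slot 5; B→slot 4; F→slot 3; H→slot 2; A→slot 6; C→slot 1; D skipped.
Profit = 27 + 44 + 47 + 49 + 53 + 41 + 54 = 315

315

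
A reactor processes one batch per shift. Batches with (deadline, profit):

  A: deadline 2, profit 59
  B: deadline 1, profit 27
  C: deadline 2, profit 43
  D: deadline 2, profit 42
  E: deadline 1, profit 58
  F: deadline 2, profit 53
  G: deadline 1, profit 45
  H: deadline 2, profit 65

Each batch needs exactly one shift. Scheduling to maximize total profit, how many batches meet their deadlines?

By profit: H(d2,65), A(d2,59), E(d1,58), F(d2,53), G(d1,45), C(d2,43), D(d2,42), B(d1,27)
H→slot 2; A→slot 1; E skipped; F skipped; G skipped; C skipped; D skipped; B skipped.
2 of 8 scheduled.

2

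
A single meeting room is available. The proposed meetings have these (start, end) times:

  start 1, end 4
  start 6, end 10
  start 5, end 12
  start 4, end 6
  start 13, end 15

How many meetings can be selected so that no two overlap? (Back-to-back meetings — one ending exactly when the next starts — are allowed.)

4

Sorted by end: (1,4)  (4,6)  (6,10)  (5,12)  (13,15)
take (1,4); take (4,6); take (6,10); take (13,15).
Selected 4 meetings.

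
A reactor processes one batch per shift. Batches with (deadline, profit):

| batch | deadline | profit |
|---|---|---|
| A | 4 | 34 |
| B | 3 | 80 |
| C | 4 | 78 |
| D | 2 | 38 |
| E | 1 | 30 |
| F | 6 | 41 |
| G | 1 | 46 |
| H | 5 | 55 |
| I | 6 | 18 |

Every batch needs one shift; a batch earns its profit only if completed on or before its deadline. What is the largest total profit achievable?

338

Sort by profit descending; place each in the latest free slot ≤ its deadline.
Profit order: B=80 C=78 H=55 G=46 F=41 D=38 A=34 E=30 I=18
Assign: B→slot 3, C→slot 4, H→slot 5, G→slot 1, F→slot 6, D→slot 2, A skipped, E skipped, I skipped.
Slots: [1:G] [2:D] [3:B] [4:C] [5:H] [6:F]
Profit = 46 + 38 + 80 + 78 + 55 + 41 = 338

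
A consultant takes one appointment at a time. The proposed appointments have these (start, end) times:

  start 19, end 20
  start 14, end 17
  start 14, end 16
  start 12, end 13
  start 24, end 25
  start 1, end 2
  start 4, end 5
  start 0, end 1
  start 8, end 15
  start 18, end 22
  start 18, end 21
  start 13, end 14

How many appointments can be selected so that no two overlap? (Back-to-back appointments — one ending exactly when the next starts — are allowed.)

8

Greedy by earliest finish: after sorting by end time, pick each interval compatible with the last pick.
Sorted by end: (0,1)  (1,2)  (4,5)  (12,13)  (13,14)  (8,15)  (14,16)  (14,17)  (19,20)  (18,21)  (18,22)  (24,25)
take (0,1); take (1,2); take (4,5); take (12,13); take (13,14); take (14,16); skip (14,17); take (19,20); skip (18,21); take (24,25).
Selected 8 appointments.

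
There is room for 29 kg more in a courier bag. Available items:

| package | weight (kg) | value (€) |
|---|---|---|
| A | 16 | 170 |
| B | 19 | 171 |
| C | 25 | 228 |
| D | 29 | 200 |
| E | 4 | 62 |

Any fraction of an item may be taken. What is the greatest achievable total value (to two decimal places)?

Ratios (sorted): E 15.50, A 10.62, C 9.12, B 9.00, D 6.90
take E (4 @ 62); take A (16 @ 170); take 9/25 of C → 82.08. Capacity used 29/29.
Total value = 314.08

314.08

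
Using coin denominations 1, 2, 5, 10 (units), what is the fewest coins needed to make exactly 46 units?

46 − 4×10→6 − 1×5→1 − 1×1→0
Total coins = 4 + 1 + 1 = 6

6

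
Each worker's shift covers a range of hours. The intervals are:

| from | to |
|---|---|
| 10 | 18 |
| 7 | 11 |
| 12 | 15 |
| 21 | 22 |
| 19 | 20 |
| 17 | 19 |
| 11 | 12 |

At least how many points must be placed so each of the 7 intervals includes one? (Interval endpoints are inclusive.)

4

Process intervals by earliest right end; each time one isn't hit yet, stab at its right endpoint.
By right end: [7,11]  [11,12]  [12,15]  [10,18]  [17,19]  [19,20]  [21,22]
[7,11] uncovered → point at 11; [12,15] uncovered → point at 15; [17,19] uncovered → point at 19; [21,22] uncovered → point at 22.
Points: 11, 15, 19, 22 (4 total).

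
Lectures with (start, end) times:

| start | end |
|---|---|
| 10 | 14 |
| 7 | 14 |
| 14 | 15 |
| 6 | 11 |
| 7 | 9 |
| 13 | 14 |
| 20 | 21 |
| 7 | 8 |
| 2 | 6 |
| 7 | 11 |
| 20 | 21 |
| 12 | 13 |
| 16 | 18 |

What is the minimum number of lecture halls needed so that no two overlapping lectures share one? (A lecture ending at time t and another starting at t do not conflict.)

5

Events (time:±→running): 2:+→1 6:-→0 6:+→1 7:+→2 7:+→3 7:+→4 7:+→5 … peak 5.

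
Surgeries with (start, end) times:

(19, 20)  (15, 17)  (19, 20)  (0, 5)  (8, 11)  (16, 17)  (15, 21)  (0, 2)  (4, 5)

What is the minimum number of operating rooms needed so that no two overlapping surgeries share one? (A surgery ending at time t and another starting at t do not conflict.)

3

Count concurrent intervals with a sweep; the peak is the room count.
Events (time:±→running): 0:+→1 0:+→2 2:-→1 4:+→2 5:-→1 5:-→0 8:+→1 11:-→0 15:+→1 15:+→2 16:+→3 … peak 3.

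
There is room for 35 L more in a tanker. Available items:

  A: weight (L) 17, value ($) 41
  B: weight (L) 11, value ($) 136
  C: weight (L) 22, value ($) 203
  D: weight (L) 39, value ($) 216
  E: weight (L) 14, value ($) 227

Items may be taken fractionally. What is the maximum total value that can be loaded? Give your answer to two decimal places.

455.27

Greedy by value/weight ratio, highest first.
Order: E (227/14=16.21) > B (136/11=12.36) > C (203/22=9.23) > D (216/39=5.54) > A (41/17=2.41)
Fill: take E (14 @ 227) → take B (11 @ 136) → take 10/22 of C → 92.27; 35/35 used.
Total value = 455.27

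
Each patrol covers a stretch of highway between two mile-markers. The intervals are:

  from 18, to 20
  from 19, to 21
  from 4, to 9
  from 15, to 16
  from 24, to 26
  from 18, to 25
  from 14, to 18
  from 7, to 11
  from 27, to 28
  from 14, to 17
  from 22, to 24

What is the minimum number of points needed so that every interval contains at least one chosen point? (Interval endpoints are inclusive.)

5

By right end: [4,9]  [7,11]  [15,16]  [14,17]  [14,18]  [18,20]  [19,21]  [22,24]  [18,25]  [24,26]  [27,28]
[4,9] uncovered → point at 9; [15,16] uncovered → point at 16; [18,20] uncovered → point at 20; [22,24] uncovered → point at 24; [27,28] uncovered → point at 28.
Points: 9, 16, 20, 24, 28 (5 total).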